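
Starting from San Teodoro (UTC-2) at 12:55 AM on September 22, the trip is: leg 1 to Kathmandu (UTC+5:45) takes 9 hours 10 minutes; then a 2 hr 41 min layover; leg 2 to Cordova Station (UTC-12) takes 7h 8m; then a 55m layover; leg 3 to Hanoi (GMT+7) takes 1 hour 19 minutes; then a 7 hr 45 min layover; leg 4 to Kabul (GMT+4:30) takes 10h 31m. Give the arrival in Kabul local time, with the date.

10:54 PM on Sep 23

Convert departure to UTC: 12:55 AM + 2:00 = 2:55 AM UTC on Sep 22.
Add 9 hours 10 minutes leg 1 → 12:05 PM UTC.
Add 2 hours 41 minutes layover in Kathmandu → 2:46 PM UTC.
Add 7 hours and 8 minutes leg 2 → 9:54 PM UTC.
Add 55 minutes layover in Cordova Station → 10:49 PM UTC.
Add 1 hour and 19 minutes leg 3 → 12:08 AM UTC (Sep 23).
Add 7 hours 45 minutes layover in Hanoi → 7:53 AM UTC.
Add 10 hours 31 minutes leg 4 → 6:24 PM UTC.
Kabul is UTC+4:30, so local arrival = 6:24 PM + 4:30 = 10:54 PM on Sep 23.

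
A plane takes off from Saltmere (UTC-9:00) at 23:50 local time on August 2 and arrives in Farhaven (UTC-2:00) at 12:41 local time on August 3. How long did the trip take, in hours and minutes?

Farhaven is 7:00 ahead of Saltmere.
Clock-face elapsed time (ignoring zones) is 12 hours 51 minutes.
Actual elapsed = 12 hours 51 minutes − 7:00 = 5 hours 51 minutes.

5 hours 51 minutes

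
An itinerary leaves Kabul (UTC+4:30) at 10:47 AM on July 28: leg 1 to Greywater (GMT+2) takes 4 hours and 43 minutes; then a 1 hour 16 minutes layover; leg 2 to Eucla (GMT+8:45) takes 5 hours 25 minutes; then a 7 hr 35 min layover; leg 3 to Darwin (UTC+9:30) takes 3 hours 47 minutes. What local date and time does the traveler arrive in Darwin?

Convert departure to UTC: 10:47 AM − 4:30 = 6:17 AM UTC on Jul 28.
Add 4 hours and 43 minutes leg 1 → 11:00 AM UTC.
Add 1 hour 16 minutes layover in Greywater → 12:16 PM UTC.
Add 5 hours 25 minutes leg 2 → 5:41 PM UTC.
Add 7 hours and 35 minutes layover in Eucla → 1:16 AM UTC (Jul 29).
Add 3 hours 47 minutes leg 3 → 5:03 AM UTC.
Darwin is UTC+9:30, so local arrival = 5:03 AM + 9:30 = 2:33 PM on Jul 29.

2:33 PM on July 29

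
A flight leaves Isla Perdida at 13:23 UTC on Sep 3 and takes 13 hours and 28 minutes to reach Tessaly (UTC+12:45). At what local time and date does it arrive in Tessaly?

15:36 on September 4

Departure is given in UTC: 13:23 on Sep 3.
Add 13 hours and 28 minutes → 02:51 UTC (Sep 4).
Tessaly is UTC+12:45: 02:51 + 12:45 = 15:36 on Sep 4.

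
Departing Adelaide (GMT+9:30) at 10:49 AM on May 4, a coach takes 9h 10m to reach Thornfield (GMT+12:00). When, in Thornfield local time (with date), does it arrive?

10:29 PM on May 4

Convert departure to UTC: 10:49 AM − 9:30 = 1:19 AM UTC on May 4.
Add 9 hours 10 minutes travel time → 10:29 AM UTC.
Thornfield is UTC+12:00, so local arrival = 10:29 AM + 12:00 = 10:29 PM on May 4.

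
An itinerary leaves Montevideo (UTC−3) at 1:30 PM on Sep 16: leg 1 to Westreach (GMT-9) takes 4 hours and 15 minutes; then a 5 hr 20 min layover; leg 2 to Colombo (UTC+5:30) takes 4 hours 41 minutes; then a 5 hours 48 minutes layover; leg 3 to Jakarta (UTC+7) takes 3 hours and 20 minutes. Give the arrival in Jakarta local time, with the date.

Convert departure to UTC: 1:30 PM + 3:00 = 4:30 PM UTC on Sep 16.
Add 4 hours 15 minutes leg 1 → 8:45 PM UTC.
Add 5 hours and 20 minutes layover in Westreach → 2:05 AM UTC (Sep 17).
Add 4 hours and 41 minutes leg 2 → 6:46 AM UTC.
Add 5 hours 48 minutes layover in Colombo → 12:34 PM UTC.
Add 3 hours and 20 minutes leg 3 → 3:54 PM UTC.
Jakarta is UTC+7:00, so local arrival = 3:54 PM + 7:00 = 10:54 PM on Sep 17.

10:54 PM on Sep 17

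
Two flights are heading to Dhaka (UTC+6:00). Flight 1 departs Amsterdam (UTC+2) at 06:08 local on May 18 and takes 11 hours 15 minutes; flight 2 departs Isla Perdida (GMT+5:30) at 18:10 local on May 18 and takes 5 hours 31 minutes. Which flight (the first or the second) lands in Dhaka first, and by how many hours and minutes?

the first, by 2 hours 48 minutes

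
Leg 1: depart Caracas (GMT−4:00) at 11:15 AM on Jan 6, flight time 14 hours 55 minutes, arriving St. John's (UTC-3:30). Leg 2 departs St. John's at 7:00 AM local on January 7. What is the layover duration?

4 hours 20 minutes

Convert departure to UTC: 11:15 AM + 4:00 = 3:15 PM UTC on Jan 6.
Add 14 hours and 55 minutes flight time → 6:10 AM UTC (Jan 7).
St. John's is UTC−3:30, so local arrival = 6:10 AM − 3:30 = 2:40 AM on Jan 7.
Layover = 7:00 AM − 2:40 AM = 4 hours 20 minutes.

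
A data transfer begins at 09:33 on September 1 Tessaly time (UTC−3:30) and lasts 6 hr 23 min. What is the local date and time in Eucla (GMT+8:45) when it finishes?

Eucla is 12:15 ahead of Tessaly.
After 6 hours 23 minutes it is 15:56 in Tessaly.
Shift by the zone difference: 15:56 + 12:15 = 04:11 on Sep 2 in Eucla.

04:11 on Sep 2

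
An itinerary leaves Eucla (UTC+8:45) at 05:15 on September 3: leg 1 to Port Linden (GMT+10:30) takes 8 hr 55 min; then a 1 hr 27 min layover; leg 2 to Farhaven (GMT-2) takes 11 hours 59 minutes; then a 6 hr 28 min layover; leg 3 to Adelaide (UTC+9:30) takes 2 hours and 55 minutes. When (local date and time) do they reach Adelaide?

Convert departure to UTC: 05:15 − 8:45 = 20:30 UTC on Sep 2.
Add 8 hours 55 minutes leg 1 → 05:25 UTC (Sep 3).
Add 1 hour and 27 minutes layover in Port Linden → 06:52 UTC.
Add 11 hours and 59 minutes leg 2 → 18:51 UTC.
Add 6 hours 28 minutes layover in Farhaven → 01:19 UTC (Sep 4).
Add 2 hours and 55 minutes leg 3 → 04:14 UTC.
Adelaide is UTC+9:30, so local arrival = 04:14 + 9:30 = 13:44 on Sep 4.

13:44 on Sep 4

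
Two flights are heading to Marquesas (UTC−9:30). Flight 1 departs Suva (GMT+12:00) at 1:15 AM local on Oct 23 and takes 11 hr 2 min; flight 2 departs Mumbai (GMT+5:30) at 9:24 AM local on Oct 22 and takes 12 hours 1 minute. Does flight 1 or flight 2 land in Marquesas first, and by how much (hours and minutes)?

the second, by 8 hours 22 minutes

Flight 1 in UTC: 1:15 AM − 12:00 = 1:15 PM on Oct 22.
+11 hours and 2 minutes → arrive 12:17 AM UTC on Oct 23.
Flight 2 in UTC: 9:24 AM − 5:30 = 3:54 AM on Oct 22.
+12 hours and 1 minute → arrive 3:55 PM UTC on Oct 22.
Flight 2 lands earlier by 8 hours 22 minutes.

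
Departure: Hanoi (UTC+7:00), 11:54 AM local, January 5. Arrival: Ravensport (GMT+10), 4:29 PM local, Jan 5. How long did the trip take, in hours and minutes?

Departure in UTC: 11:54 AM − 7:00 = 4:54 AM on Jan 5.
Arrival in UTC: 4:29 PM − 10:00 = 6:29 AM on Jan 5.
Elapsed = 6:29 AM − 4:54 AM = 1 hour 35 minutes.

1 hour 35 minutes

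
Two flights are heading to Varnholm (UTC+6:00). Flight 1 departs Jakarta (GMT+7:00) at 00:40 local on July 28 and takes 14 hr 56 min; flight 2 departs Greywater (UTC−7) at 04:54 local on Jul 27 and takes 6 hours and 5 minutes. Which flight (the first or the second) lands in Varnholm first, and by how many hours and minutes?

Flight 1 in UTC: 00:40 − 7:00 = 17:40 on Jul 27.
+14 hours 56 minutes → arrive 08:36 UTC on Jul 28.
Flight 2 in UTC: 04:54 + 7:00 = 11:54 on Jul 27.
+6 hours 5 minutes → arrive 17:59 UTC on Jul 27.
Flight 2 lands earlier by 14 hours 37 minutes.

the second, by 14 hours 37 minutes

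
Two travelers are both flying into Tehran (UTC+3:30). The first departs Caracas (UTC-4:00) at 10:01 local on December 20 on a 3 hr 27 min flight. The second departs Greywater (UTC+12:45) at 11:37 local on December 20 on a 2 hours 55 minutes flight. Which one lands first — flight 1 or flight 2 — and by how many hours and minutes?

Flight 1 in UTC: 10:01 + 4:00 = 14:01 on Dec 20.
+3 hours and 27 minutes → arrive 17:28 UTC on Dec 20.
Flight 2 in UTC: 11:37 − 12:45 = 22:52 on Dec 19.
+2 hours and 55 minutes → arrive 01:47 UTC on Dec 20.
Flight 2 lands earlier by 15 hours 41 minutes.

the second, by 15 hours 41 minutes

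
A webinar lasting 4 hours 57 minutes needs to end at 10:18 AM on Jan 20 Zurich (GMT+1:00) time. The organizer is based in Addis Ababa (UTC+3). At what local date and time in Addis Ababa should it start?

7:21 AM on Jan 20

Target end time in UTC: 10:18 AM − 1:00 = 9:18 AM on Jan 20.
Subtract 4 hours 57 minutes → start 4:21 AM UTC on Jan 20.
Addis Ababa is UTC+3:00: 4:21 AM + 3:00 = 7:21 AM on Jan 20.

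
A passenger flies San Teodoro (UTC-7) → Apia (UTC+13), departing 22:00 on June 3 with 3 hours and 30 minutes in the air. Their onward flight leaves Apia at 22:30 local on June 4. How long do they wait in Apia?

Convert departure to UTC: 22:00 + 7:00 = 05:00 UTC on Jun 4.
Add 3 hours 30 minutes flight time → 08:30 UTC.
Apia is UTC+13:00, so local arrival = 08:30 + 13:00 = 21:30 on Jun 4.
Layover = 22:30 − 21:30 = 1 hour.

1 hour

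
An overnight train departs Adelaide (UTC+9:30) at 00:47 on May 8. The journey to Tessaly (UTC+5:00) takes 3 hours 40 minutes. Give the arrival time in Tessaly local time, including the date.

Convert departure to UTC: 00:47 − 9:30 = 15:17 UTC on May 7.
Add 3 hours and 40 minutes travel time → 18:57 UTC.
Tessaly is UTC+5:00, so local arrival = 18:57 + 5:00 = 23:57 on May 7.

23:57 on May 7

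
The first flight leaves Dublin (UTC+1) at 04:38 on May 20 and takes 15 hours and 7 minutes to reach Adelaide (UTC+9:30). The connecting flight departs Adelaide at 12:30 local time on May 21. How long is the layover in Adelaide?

8 hours 15 minutes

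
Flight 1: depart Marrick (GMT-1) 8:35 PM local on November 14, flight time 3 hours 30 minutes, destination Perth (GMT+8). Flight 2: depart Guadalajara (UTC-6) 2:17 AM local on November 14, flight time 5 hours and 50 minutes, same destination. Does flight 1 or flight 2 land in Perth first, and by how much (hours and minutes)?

Flight 1 in UTC: 8:35 PM + 1:00 = 9:35 PM on Nov 14.
+3 hours and 30 minutes → arrive 1:05 AM UTC on Nov 15.
Flight 2 in UTC: 2:17 AM + 6:00 = 8:17 AM on Nov 14.
+5 hours and 50 minutes → arrive 2:07 PM UTC on Nov 14.
Flight 2 lands earlier by 10 hours 58 minutes.

the second, by 10 hours 58 minutes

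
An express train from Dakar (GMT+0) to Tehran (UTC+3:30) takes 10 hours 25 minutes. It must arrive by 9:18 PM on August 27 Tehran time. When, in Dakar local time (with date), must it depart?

Target arrival in UTC: 9:18 PM − 3:30 = 5:48 PM on Aug 27.
Subtract 10 hours and 25 minutes → departure 7:23 AM UTC on Aug 27.
Dakar is UTC+0, so departure is 7:23 AM on Aug 27.

7:23 AM on Aug 27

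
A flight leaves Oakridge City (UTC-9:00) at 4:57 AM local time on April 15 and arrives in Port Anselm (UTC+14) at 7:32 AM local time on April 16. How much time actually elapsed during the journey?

Departure in UTC: 4:57 AM + 9:00 = 1:57 PM on Apr 15.
Arrival in UTC: 7:32 AM − 14:00 = 5:32 PM on Apr 15.
Elapsed = 5:32 PM − 1:57 PM = 3 hours 35 minutes.

3 hours 35 minutes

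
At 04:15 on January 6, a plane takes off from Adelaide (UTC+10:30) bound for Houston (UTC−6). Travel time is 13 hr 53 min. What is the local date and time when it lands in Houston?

Convert departure to UTC: 04:15 − 10:30 = 17:45 UTC on Jan 5.
Add 13 hours 53 minutes travel time → 07:38 UTC (Jan 6).
Houston is UTC−6:00, so local arrival = 07:38 − 6:00 = 01:38 on Jan 6.

01:38 on January 6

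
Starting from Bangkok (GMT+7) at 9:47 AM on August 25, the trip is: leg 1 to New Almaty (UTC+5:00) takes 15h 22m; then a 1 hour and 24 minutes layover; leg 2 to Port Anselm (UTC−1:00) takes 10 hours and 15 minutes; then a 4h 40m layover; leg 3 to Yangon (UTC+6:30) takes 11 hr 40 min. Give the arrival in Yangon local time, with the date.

4:38 AM on Aug 27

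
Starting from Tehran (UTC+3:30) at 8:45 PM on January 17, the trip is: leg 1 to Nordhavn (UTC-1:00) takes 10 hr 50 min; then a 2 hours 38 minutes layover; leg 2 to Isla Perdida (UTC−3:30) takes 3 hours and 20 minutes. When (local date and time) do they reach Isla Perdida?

Convert departure to UTC: 8:45 PM − 3:30 = 5:15 PM UTC on Jan 17.
Add 10 hours 50 minutes leg 1 → 4:05 AM UTC (Jan 18).
Add 2 hours 38 minutes layover in Nordhavn → 6:43 AM UTC.
Add 3 hours and 20 minutes leg 2 → 10:03 AM UTC.
Isla Perdida is UTC−3:30, so local arrival = 10:03 AM − 3:30 = 6:33 AM on Jan 18.

6:33 AM on January 18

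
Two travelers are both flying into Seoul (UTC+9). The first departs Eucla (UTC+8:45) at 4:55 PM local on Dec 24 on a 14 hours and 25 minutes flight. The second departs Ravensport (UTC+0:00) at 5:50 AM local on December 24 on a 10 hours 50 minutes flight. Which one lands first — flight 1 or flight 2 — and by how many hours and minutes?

Flight 1 in UTC: 4:55 PM − 8:45 = 8:10 AM on Dec 24.
+14 hours 25 minutes → arrive 10:35 PM UTC on Dec 24.
Flight 2 departs at 5:50 AM UTC (Dec 24).
+10 hours and 50 minutes → arrive 4:40 PM UTC on Dec 24.
Flight 2 lands earlier by 5 hours 55 minutes.

the second, by 5 hours 55 minutes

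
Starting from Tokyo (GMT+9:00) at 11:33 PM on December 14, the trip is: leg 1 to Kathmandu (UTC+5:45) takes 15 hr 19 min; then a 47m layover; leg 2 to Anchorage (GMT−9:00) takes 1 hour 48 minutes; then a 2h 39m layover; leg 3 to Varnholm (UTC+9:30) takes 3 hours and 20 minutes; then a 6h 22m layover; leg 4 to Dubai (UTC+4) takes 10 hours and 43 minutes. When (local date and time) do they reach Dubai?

Convert departure to UTC: 11:33 PM − 9:00 = 2:33 PM UTC on Dec 14.
Add 15 hours and 19 minutes leg 1 → 5:52 AM UTC (Dec 15).
Add 47 minutes layover in Kathmandu → 6:39 AM UTC.
Add 1 hour and 48 minutes leg 2 → 8:27 AM UTC.
Add 2 hours 39 minutes layover in Anchorage → 11:06 AM UTC.
Add 3 hours 20 minutes leg 3 → 2:26 PM UTC.
Add 6 hours 22 minutes layover in Varnholm → 8:48 PM UTC.
Add 10 hours 43 minutes leg 4 → 7:31 AM UTC (Dec 16).
Dubai is UTC+4:00, so local arrival = 7:31 AM + 4:00 = 11:31 AM on Dec 16.

11:31 AM on December 16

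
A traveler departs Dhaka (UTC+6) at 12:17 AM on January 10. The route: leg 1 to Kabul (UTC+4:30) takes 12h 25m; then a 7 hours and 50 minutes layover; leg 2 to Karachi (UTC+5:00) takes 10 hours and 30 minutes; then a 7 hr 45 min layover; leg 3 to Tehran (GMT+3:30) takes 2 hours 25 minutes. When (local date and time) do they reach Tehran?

2:42 PM on January 11

Convert departure to UTC: 12:17 AM − 6:00 = 6:17 PM UTC on Jan 9.
Add 12 hours and 25 minutes leg 1 → 6:42 AM UTC (Jan 10).
Add 7 hours 50 minutes layover in Kabul → 2:32 PM UTC.
Add 10 hours 30 minutes leg 2 → 1:02 AM UTC (Jan 11).
Add 7 hours and 45 minutes layover in Karachi → 8:47 AM UTC.
Add 2 hours 25 minutes leg 3 → 11:12 AM UTC.
Tehran is UTC+3:30, so local arrival = 11:12 AM + 3:30 = 2:42 PM on Jan 11.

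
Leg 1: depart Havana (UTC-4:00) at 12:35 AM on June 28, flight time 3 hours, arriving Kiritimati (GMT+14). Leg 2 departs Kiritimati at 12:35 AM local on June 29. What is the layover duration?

3 hours

Convert departure to UTC: 12:35 AM + 4:00 = 4:35 AM UTC on Jun 28.
Add 3 hours flight time → 7:35 AM UTC.
Kiritimati is UTC+14:00, so local arrival = 7:35 AM + 14:00 = 9:35 PM on Jun 28.
Layover = 12:35 AM − 9:35 PM (+1 day) = 3 hours.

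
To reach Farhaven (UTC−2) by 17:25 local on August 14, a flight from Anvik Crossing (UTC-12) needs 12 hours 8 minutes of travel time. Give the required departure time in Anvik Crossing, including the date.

19:17 on August 13

Target arrival in UTC: 17:25 + 2:00 = 19:25 on Aug 14.
Subtract 12 hours 8 minutes → departure 07:17 UTC on Aug 14.
Anvik Crossing is UTC−12:00: 07:17 − 12:00 = 19:17 on Aug 13.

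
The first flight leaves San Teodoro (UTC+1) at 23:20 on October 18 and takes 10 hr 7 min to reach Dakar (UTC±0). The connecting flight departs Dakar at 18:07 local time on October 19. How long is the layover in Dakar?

9 hours 40 minutes

Convert departure to UTC: 23:20 − 1:00 = 22:20 UTC on Oct 18.
Add 10 hours 7 minutes flight time → 08:27 UTC (Oct 19).
Dakar is UTC+0, so local arrival is the same: 08:27 on Oct 19.
Layover = 18:07 − 08:27 = 9 hours 40 minutes.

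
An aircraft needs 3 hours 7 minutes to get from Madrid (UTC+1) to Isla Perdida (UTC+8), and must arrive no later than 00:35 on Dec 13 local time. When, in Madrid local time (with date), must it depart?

Target arrival in UTC: 00:35 − 8:00 = 16:35 on Dec 12.
Subtract 3 hours and 7 minutes → departure 13:28 UTC on Dec 12.
Madrid is UTC+1:00: 13:28 + 1:00 = 14:28 on Dec 12.

14:28 on December 12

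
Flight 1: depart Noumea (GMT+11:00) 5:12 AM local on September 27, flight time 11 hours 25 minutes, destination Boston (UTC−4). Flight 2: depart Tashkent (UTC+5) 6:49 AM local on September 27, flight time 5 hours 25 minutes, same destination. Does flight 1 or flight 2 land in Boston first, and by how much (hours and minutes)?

Flight 1 in UTC: 5:12 AM − 11:00 = 6:12 PM on Sep 26.
+11 hours 25 minutes → arrive 5:37 AM UTC on Sep 27.
Flight 2 in UTC: 6:49 AM − 5:00 = 1:49 AM on Sep 27.
+5 hours and 25 minutes → arrive 7:14 AM UTC on Sep 27.
Flight 1 lands earlier by 1 hour 37 minutes.

the first, by 1 hour 37 minutes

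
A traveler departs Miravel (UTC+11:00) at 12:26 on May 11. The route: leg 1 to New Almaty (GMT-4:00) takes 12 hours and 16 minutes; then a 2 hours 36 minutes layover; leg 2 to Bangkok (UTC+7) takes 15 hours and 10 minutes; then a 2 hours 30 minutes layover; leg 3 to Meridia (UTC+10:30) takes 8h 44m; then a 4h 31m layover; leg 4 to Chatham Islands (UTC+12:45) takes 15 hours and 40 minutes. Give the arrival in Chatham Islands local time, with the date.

Convert departure to UTC: 12:26 − 11:00 = 01:26 UTC on May 11.
Add 12 hours and 16 minutes leg 1 → 13:42 UTC.
Add 2 hours 36 minutes layover in New Almaty → 16:18 UTC.
Add 15 hours and 10 minutes leg 2 → 07:28 UTC (May 12).
Add 2 hours 30 minutes layover in Bangkok → 09:58 UTC.
Add 8 hours and 44 minutes leg 3 → 18:42 UTC.
Add 4 hours 31 minutes layover in Meridia → 23:13 UTC.
Add 15 hours 40 minutes leg 4 → 14:53 UTC (May 13).
Chatham Islands is UTC+12:45, so local arrival = 14:53 + 12:45 = 03:38 on May 14.

03:38 on May 14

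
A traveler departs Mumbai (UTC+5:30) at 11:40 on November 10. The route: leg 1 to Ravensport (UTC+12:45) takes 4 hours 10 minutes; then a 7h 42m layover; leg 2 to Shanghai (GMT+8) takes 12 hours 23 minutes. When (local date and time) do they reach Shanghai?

Convert departure to UTC: 11:40 − 5:30 = 06:10 UTC on Nov 10.
Add 4 hours 10 minutes leg 1 → 10:20 UTC.
Add 7 hours and 42 minutes layover in Ravensport → 18:02 UTC.
Add 12 hours 23 minutes leg 2 → 06:25 UTC (Nov 11).
Shanghai is UTC+8:00, so local arrival = 06:25 + 8:00 = 14:25 on Nov 11.

14:25 on November 11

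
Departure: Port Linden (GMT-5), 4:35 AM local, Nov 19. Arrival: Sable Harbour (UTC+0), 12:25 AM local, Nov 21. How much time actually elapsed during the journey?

38 hours 50 minutes

Departure in UTC: 4:35 AM + 5:00 = 9:35 AM on Nov 19.
Arrival is already UTC: 12:25 AM on Nov 21.
Elapsed = 12:25 AM − 9:35 AM (+2 days) = 38 hours 50 minutes.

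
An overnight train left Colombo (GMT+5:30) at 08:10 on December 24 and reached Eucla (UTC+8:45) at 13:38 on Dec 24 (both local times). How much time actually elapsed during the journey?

Eucla is 3:15 ahead of Colombo.
Clock-face elapsed time (ignoring zones) is 5 hours 28 minutes.
Actual elapsed = 5 hours 28 minutes − 3:15 = 2 hours 13 minutes.

2 hours 13 minutes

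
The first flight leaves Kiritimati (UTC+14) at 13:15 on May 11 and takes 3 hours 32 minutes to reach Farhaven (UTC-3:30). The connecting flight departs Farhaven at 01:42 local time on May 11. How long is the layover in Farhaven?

Convert departure to UTC: 13:15 − 14:00 = 23:15 UTC on May 10.
Add 3 hours and 32 minutes flight time → 02:47 UTC (May 11).
Farhaven is UTC−3:30, so local arrival = 02:47 − 3:30 = 23:17 on May 10.
Layover = 01:42 − 23:17 (+1 day) = 2 hours 25 minutes.

2 hours 25 minutes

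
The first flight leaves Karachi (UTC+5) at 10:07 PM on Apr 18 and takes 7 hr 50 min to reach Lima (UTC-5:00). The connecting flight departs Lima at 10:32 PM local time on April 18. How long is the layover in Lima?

2 hours 35 minutes

Convert departure to UTC: 10:07 PM − 5:00 = 5:07 PM UTC on Apr 18.
Add 7 hours and 50 minutes flight time → 12:57 AM UTC (Apr 19).
Lima is UTC−5:00, so local arrival = 12:57 AM − 5:00 = 7:57 PM on Apr 18.
Layover = 10:32 PM − 7:57 PM = 2 hours 35 minutes.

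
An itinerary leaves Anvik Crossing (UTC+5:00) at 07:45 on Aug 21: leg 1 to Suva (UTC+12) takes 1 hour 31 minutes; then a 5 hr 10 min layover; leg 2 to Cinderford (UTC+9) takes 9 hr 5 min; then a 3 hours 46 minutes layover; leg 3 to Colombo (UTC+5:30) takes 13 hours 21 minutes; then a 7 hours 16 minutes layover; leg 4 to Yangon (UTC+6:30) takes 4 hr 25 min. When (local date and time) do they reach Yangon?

Convert departure to UTC: 07:45 − 5:00 = 02:45 UTC on Aug 21.
Add 1 hour 31 minutes leg 1 → 04:16 UTC.
Add 5 hours and 10 minutes layover in Suva → 09:26 UTC.
Add 9 hours 5 minutes leg 2 → 18:31 UTC.
Add 3 hours 46 minutes layover in Cinderford → 22:17 UTC.
Add 13 hours and 21 minutes leg 3 → 11:38 UTC (Aug 22).
Add 7 hours 16 minutes layover in Colombo → 18:54 UTC.
Add 4 hours and 25 minutes leg 4 → 23:19 UTC.
Yangon is UTC+6:30, so local arrival = 23:19 + 6:30 = 05:49 on Aug 23.

05:49 on August 23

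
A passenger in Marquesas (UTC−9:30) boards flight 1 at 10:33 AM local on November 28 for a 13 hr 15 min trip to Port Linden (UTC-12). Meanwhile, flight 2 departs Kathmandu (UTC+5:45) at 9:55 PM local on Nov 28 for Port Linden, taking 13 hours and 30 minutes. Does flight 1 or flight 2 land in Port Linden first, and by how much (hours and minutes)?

Flight 1 in UTC: 10:33 AM + 9:30 = 8:03 PM on Nov 28.
+13 hours and 15 minutes → arrive 9:18 AM UTC on Nov 29.
Flight 2 in UTC: 9:55 PM − 5:45 = 4:10 PM on Nov 28.
+13 hours 30 minutes → arrive 5:40 AM UTC on Nov 29.
Flight 2 lands earlier by 3 hours 38 minutes.

the second, by 3 hours 38 minutes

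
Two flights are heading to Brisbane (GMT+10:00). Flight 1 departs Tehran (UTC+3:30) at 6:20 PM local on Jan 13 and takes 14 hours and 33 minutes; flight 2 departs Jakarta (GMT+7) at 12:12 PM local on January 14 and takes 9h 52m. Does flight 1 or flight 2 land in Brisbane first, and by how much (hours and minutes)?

the first, by 9 hours 41 minutes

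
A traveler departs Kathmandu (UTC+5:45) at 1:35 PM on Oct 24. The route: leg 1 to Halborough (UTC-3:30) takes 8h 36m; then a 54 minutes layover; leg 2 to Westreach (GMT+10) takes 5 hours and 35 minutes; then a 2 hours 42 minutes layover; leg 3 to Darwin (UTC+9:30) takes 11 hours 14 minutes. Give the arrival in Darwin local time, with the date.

10:21 PM on October 25

Convert departure to UTC: 1:35 PM − 5:45 = 7:50 AM UTC on Oct 24.
Add 8 hours 36 minutes leg 1 → 4:26 PM UTC.
Add 54 minutes layover in Halborough → 5:20 PM UTC.
Add 5 hours 35 minutes leg 2 → 10:55 PM UTC.
Add 2 hours 42 minutes layover in Westreach → 1:37 AM UTC (Oct 25).
Add 11 hours 14 minutes leg 3 → 12:51 PM UTC.
Darwin is UTC+9:30, so local arrival = 12:51 PM + 9:30 = 10:21 PM on Oct 25.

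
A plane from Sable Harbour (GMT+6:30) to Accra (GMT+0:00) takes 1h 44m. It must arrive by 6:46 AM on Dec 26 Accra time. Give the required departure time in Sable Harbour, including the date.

11:32 AM on December 26

Target arrival is already UTC: 6:46 AM on Dec 26.
Subtract 1 hour and 44 minutes → departure 5:02 AM UTC on Dec 26.
Sable Harbour is UTC+6:30: 5:02 AM + 6:30 = 11:32 AM on Dec 26.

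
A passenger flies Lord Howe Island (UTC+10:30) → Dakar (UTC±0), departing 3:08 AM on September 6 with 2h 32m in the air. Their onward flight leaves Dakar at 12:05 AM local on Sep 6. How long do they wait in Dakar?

4 hours 55 minutes

Convert departure to UTC: 3:08 AM − 10:30 = 4:38 PM UTC on Sep 5.
Add 2 hours 32 minutes flight time → 7:10 PM UTC.
Dakar is UTC+0, so local arrival is the same: 7:10 PM on Sep 5.
Layover = 12:05 AM − 7:10 PM (+1 day) = 4 hours 55 minutes.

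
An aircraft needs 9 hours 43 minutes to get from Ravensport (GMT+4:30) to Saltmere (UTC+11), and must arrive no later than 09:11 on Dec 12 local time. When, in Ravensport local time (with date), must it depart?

Target arrival in UTC: 09:11 − 11:00 = 22:11 on Dec 11.
Subtract 9 hours and 43 minutes → departure 12:28 UTC on Dec 11.
Ravensport is UTC+4:30: 12:28 + 4:30 = 16:58 on Dec 11.

16:58 on December 11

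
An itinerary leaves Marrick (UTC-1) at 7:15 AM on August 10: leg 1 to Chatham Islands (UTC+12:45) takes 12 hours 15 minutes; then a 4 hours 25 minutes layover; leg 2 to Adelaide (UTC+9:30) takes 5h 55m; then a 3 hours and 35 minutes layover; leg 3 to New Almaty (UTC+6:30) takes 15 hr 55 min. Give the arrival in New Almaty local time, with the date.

Convert departure to UTC: 7:15 AM + 1:00 = 8:15 AM UTC on Aug 10.
Add 12 hours 15 minutes leg 1 → 8:30 PM UTC.
Add 4 hours and 25 minutes layover in Chatham Islands → 12:55 AM UTC (Aug 11).
Add 5 hours 55 minutes leg 2 → 6:50 AM UTC.
Add 3 hours 35 minutes layover in Adelaide → 10:25 AM UTC.
Add 15 hours and 55 minutes leg 3 → 2:20 AM UTC (Aug 12).
New Almaty is UTC+6:30, so local arrival = 2:20 AM + 6:30 = 8:50 AM on Aug 12.

8:50 AM on August 12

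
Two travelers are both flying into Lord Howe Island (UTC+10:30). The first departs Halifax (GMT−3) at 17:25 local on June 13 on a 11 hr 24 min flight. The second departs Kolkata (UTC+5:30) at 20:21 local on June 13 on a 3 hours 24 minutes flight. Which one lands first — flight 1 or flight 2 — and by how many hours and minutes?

the second, by 13 hours 34 minutes

Flight 1 in UTC: 17:25 + 3:00 = 20:25 on Jun 13.
+11 hours 24 minutes → arrive 07:49 UTC on Jun 14.
Flight 2 in UTC: 20:21 − 5:30 = 14:51 on Jun 13.
+3 hours and 24 minutes → arrive 18:15 UTC on Jun 13.
Flight 2 lands earlier by 13 hours 34 minutes.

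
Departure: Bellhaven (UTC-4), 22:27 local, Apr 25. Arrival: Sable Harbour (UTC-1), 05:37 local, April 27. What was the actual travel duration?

28 hours 10 minutes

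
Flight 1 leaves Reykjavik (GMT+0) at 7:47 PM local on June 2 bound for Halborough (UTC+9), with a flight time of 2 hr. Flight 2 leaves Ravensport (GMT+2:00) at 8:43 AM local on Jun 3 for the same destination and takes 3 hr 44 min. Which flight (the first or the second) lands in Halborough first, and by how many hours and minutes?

Flight 1 departs at 7:47 PM UTC (Jun 2).
+2 hours → arrive 9:47 PM UTC on Jun 2.
Flight 2 in UTC: 8:43 AM − 2:00 = 6:43 AM on Jun 3.
+3 hours and 44 minutes → arrive 10:27 AM UTC on Jun 3.
Flight 1 lands earlier by 12 hours 40 minutes.

the first, by 12 hours 40 minutes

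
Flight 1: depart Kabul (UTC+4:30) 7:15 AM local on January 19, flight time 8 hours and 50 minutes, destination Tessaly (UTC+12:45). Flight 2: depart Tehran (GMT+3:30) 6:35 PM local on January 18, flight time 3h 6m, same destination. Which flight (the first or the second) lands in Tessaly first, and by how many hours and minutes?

the second, by 17 hours 24 minutes

Flight 1 in UTC: 7:15 AM − 4:30 = 2:45 AM on Jan 19.
+8 hours 50 minutes → arrive 11:35 AM UTC on Jan 19.
Flight 2 in UTC: 6:35 PM − 3:30 = 3:05 PM on Jan 18.
+3 hours and 6 minutes → arrive 6:11 PM UTC on Jan 18.
Flight 2 lands earlier by 17 hours 24 minutes.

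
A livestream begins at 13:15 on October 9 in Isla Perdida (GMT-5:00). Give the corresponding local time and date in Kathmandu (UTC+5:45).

In UTC: 13:15 + 5:00 = 18:15 on Oct 9.
Kathmandu is UTC+5:45: 18:15 + 5:45 = 00:00 on Oct 10.

00:00 on October 10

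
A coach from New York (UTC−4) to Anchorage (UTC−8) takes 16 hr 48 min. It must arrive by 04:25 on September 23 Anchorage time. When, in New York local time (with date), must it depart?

15:37 on September 22

Target arrival in UTC: 04:25 + 8:00 = 12:25 on Sep 23.
Subtract 16 hours and 48 minutes → departure 19:37 UTC on Sep 22.
New York is UTC−4:00: 19:37 − 4:00 = 15:37 on Sep 22.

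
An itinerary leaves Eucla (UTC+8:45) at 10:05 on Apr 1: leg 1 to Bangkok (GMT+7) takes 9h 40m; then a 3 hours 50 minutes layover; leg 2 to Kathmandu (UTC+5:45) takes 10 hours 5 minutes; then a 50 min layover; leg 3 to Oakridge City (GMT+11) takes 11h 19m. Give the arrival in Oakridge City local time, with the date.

00:04 on April 3

Convert departure to UTC: 10:05 − 8:45 = 01:20 UTC on Apr 1.
Add 9 hours 40 minutes leg 1 → 11:00 UTC.
Add 3 hours and 50 minutes layover in Bangkok → 14:50 UTC.
Add 10 hours 5 minutes leg 2 → 00:55 UTC (Apr 2).
Add 50 minutes layover in Kathmandu → 01:45 UTC.
Add 11 hours 19 minutes leg 3 → 13:04 UTC.
Oakridge City is UTC+11:00, so local arrival = 13:04 + 11:00 = 00:04 on Apr 3.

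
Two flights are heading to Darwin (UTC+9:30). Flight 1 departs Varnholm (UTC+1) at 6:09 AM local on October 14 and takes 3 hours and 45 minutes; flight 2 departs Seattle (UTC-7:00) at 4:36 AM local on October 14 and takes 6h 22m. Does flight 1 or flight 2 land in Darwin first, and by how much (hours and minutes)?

Flight 1 in UTC: 6:09 AM − 1:00 = 5:09 AM on Oct 14.
+3 hours 45 minutes → arrive 8:54 AM UTC on Oct 14.
Flight 2 in UTC: 4:36 AM + 7:00 = 11:36 AM on Oct 14.
+6 hours 22 minutes → arrive 5:58 PM UTC on Oct 14.
Flight 1 lands earlier by 9 hours 4 minutes.

the first, by 9 hours 4 minutes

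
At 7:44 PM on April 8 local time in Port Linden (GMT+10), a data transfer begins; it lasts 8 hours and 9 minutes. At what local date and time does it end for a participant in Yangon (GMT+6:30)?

12:23 AM on April 9

Convert start to UTC: 7:44 PM − 10:00 = 9:44 AM UTC on Apr 8.
Add 8 hours 9 minutes duration → 5:53 PM UTC.
Yangon is UTC+6:30, so local end time = 5:53 PM + 6:30 = 12:23 AM on Apr 9.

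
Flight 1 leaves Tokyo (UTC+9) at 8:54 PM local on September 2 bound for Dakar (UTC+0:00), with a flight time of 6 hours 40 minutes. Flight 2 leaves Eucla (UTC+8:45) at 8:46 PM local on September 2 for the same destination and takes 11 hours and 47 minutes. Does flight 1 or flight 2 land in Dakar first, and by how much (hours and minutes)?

the first, by 5 hours 14 minutes

Flight 1 in UTC: 8:54 PM − 9:00 = 11:54 AM on Sep 2.
+6 hours 40 minutes → arrive 6:34 PM UTC on Sep 2.
Flight 2 in UTC: 8:46 PM − 8:45 = 12:01 PM on Sep 2.
+11 hours 47 minutes → arrive 11:48 PM UTC on Sep 2.
Flight 1 lands earlier by 5 hours 14 minutes.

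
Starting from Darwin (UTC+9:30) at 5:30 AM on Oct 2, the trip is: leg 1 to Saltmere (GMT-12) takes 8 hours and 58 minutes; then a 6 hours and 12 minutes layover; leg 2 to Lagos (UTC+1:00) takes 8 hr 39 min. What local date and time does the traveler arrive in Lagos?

Convert departure to UTC: 5:30 AM − 9:30 = 8:00 PM UTC on Oct 1.
Add 8 hours 58 minutes leg 1 → 4:58 AM UTC (Oct 2).
Add 6 hours and 12 minutes layover in Saltmere → 11:10 AM UTC.
Add 8 hours 39 minutes leg 2 → 7:49 PM UTC.
Lagos is UTC+1:00, so local arrival = 7:49 PM + 1:00 = 8:49 PM on Oct 2.

8:49 PM on October 2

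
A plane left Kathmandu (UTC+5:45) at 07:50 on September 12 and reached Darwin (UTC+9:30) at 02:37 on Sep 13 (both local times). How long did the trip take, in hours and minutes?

15 hours 2 minutes

Departure in UTC: 07:50 − 5:45 = 02:05 on Sep 12.
Arrival in UTC: 02:37 − 9:30 = 17:07 on Sep 12.
Elapsed = 17:07 − 02:05 = 15 hours 2 minutes.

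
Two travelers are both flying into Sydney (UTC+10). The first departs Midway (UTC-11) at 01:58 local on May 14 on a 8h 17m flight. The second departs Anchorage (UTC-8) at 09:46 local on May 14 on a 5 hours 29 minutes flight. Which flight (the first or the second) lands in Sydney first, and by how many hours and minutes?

the first, by 2 hours

Flight 1 in UTC: 01:58 + 11:00 = 12:58 on May 14.
+8 hours 17 minutes → arrive 21:15 UTC on May 14.
Flight 2 in UTC: 09:46 + 8:00 = 17:46 on May 14.
+5 hours and 29 minutes → arrive 23:15 UTC on May 14.
Flight 1 lands earlier by 2 hours.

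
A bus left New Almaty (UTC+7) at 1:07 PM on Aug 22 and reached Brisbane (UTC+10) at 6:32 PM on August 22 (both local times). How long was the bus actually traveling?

2 hours 25 minutes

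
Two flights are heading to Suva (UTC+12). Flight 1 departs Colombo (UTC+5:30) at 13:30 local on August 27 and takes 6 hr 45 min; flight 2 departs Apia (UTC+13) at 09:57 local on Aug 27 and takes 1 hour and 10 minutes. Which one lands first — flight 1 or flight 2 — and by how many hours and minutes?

Flight 1 in UTC: 13:30 − 5:30 = 08:00 on Aug 27.
+6 hours and 45 minutes → arrive 14:45 UTC on Aug 27.
Flight 2 in UTC: 09:57 − 13:00 = 20:57 on Aug 26.
+1 hour 10 minutes → arrive 22:07 UTC on Aug 26.
Flight 2 lands earlier by 16 hours 38 minutes.

the second, by 16 hours 38 minutes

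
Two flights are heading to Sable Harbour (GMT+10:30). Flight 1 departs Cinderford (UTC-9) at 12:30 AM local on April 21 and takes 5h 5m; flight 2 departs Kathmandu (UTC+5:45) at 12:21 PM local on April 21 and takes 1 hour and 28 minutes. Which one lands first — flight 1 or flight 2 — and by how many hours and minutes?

the second, by 6 hours 31 minutes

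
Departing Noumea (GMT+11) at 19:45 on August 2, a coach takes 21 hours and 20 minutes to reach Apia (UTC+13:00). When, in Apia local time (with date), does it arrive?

19:05 on August 3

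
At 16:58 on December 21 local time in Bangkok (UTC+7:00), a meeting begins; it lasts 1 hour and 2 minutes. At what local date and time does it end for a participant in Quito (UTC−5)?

Convert start to UTC: 16:58 − 7:00 = 09:58 UTC on Dec 21.
Add 1 hour 2 minutes duration → 11:00 UTC.
Quito is UTC−5:00, so local end time = 11:00 − 5:00 = 06:00 on Dec 21.

06:00 on December 21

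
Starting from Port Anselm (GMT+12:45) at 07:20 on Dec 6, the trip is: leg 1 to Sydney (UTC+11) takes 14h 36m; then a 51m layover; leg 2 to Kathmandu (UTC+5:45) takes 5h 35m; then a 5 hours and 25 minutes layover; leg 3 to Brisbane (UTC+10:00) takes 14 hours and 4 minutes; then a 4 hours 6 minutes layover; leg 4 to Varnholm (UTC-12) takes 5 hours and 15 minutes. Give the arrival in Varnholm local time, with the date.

Convert departure to UTC: 07:20 − 12:45 = 18:35 UTC on Dec 5.
Add 14 hours 36 minutes leg 1 → 09:11 UTC (Dec 6).
Add 51 minutes layover in Sydney → 10:02 UTC.
Add 5 hours 35 minutes leg 2 → 15:37 UTC.
Add 5 hours 25 minutes layover in Kathmandu → 21:02 UTC.
Add 14 hours 4 minutes leg 3 → 11:06 UTC (Dec 7).
Add 4 hours and 6 minutes layover in Brisbane → 15:12 UTC.
Add 5 hours 15 minutes leg 4 → 20:27 UTC.
Varnholm is UTC−12:00, so local arrival = 20:27 − 12:00 = 08:27 on Dec 7.

08:27 on December 7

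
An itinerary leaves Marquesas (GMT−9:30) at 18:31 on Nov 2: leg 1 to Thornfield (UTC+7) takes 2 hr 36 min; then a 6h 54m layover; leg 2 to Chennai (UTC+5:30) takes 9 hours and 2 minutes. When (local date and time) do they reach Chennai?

Convert departure to UTC: 18:31 + 9:30 = 04:01 UTC on Nov 3.
Add 2 hours and 36 minutes leg 1 → 06:37 UTC.
Add 6 hours and 54 minutes layover in Thornfield → 13:31 UTC.
Add 9 hours and 2 minutes leg 2 → 22:33 UTC.
Chennai is UTC+5:30, so local arrival = 22:33 + 5:30 = 04:03 on Nov 4.

04:03 on November 4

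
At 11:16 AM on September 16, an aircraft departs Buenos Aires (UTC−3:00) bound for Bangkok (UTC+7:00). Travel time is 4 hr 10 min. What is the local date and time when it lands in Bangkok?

1:26 AM on September 17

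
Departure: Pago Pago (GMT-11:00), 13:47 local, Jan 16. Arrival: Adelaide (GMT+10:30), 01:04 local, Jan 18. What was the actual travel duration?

13 hours 47 minutes

Departure in UTC: 13:47 + 11:00 = 00:47 on Jan 17.
Arrival in UTC: 01:04 − 10:30 = 14:34 on Jan 17.
Elapsed = 14:34 − 00:47 = 13 hours 47 minutes.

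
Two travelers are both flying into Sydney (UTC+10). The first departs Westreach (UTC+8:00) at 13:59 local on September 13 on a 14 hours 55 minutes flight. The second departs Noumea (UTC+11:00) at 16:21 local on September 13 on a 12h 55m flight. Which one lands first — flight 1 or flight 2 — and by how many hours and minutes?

the second, by 2 hours 38 minutes

Flight 1 in UTC: 13:59 − 8:00 = 05:59 on Sep 13.
+14 hours 55 minutes → arrive 20:54 UTC on Sep 13.
Flight 2 in UTC: 16:21 − 11:00 = 05:21 on Sep 13.
+12 hours 55 minutes → arrive 18:16 UTC on Sep 13.
Flight 2 lands earlier by 2 hours 38 minutes.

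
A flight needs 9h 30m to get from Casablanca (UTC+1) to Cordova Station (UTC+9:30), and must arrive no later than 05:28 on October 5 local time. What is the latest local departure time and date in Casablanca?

11:28 on Oct 4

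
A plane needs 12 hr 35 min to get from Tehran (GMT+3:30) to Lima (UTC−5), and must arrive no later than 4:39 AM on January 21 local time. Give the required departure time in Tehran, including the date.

12:34 AM on Jan 21

Target arrival in UTC: 4:39 AM + 5:00 = 9:39 AM on Jan 21.
Subtract 12 hours and 35 minutes → departure 9:04 PM UTC on Jan 20.
Tehran is UTC+3:30: 9:04 PM + 3:30 = 12:34 AM on Jan 21.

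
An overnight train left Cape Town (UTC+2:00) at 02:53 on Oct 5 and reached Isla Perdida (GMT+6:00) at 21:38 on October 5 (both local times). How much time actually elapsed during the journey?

Isla Perdida is 4:00 ahead of Cape Town.
Clock-face elapsed time (ignoring zones) is 18 hours 45 minutes.
Actual elapsed = 18 hours 45 minutes − 4:00 = 14 hours 45 minutes.

14 hours 45 minutes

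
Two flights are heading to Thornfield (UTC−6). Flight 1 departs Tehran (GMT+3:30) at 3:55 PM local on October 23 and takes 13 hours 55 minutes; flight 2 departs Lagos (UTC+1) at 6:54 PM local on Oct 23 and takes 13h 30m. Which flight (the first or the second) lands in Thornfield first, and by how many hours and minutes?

Flight 1 in UTC: 3:55 PM − 3:30 = 12:25 PM on Oct 23.
+13 hours 55 minutes → arrive 2:20 AM UTC on Oct 24.
Flight 2 in UTC: 6:54 PM − 1:00 = 5:54 PM on Oct 23.
+13 hours 30 minutes → arrive 7:24 AM UTC on Oct 24.
Flight 1 lands earlier by 5 hours 4 minutes.

the first, by 5 hours 4 minutes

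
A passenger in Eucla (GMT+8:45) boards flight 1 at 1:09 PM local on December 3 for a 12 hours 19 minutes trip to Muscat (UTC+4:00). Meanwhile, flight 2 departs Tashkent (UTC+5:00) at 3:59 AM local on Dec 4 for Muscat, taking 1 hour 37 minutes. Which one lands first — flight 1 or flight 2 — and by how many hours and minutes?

Flight 1 in UTC: 1:09 PM − 8:45 = 4:24 AM on Dec 3.
+12 hours 19 minutes → arrive 4:43 PM UTC on Dec 3.
Flight 2 in UTC: 3:59 AM − 5:00 = 10:59 PM on Dec 3.
+1 hour and 37 minutes → arrive 12:36 AM UTC on Dec 4.
Flight 1 lands earlier by 7 hours 53 minutes.

the first, by 7 hours 53 minutes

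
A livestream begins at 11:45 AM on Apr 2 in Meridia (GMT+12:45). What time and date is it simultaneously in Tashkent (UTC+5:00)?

4:00 AM on Apr 2

In UTC: 11:45 AM − 12:45 = 11:00 PM on Apr 1.
Tashkent is UTC+5:00: 11:00 PM + 5:00 = 4:00 AM on Apr 2.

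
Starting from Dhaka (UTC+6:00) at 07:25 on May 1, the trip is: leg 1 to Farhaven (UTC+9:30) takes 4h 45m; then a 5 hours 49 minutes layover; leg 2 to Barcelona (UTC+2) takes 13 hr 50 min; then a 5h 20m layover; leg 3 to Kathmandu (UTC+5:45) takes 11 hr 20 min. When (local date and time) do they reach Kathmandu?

Convert departure to UTC: 07:25 − 6:00 = 01:25 UTC on May 1.
Add 4 hours and 45 minutes leg 1 → 06:10 UTC.
Add 5 hours 49 minutes layover in Farhaven → 11:59 UTC.
Add 13 hours 50 minutes leg 2 → 01:49 UTC (May 2).
Add 5 hours and 20 minutes layover in Barcelona → 07:09 UTC.
Add 11 hours and 20 minutes leg 3 → 18:29 UTC.
Kathmandu is UTC+5:45, so local arrival = 18:29 + 5:45 = 00:14 on May 3.

00:14 on May 3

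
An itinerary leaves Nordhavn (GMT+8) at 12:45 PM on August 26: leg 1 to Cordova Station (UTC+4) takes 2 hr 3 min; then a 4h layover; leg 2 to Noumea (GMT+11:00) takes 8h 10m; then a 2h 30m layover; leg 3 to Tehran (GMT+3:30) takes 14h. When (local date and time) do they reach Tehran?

Convert departure to UTC: 12:45 PM − 8:00 = 4:45 AM UTC on Aug 26.
Add 2 hours and 3 minutes leg 1 → 6:48 AM UTC.
Add 4 hours layover in Cordova Station → 10:48 AM UTC.
Add 8 hours and 10 minutes leg 2 → 6:58 PM UTC.
Add 2 hours 30 minutes layover in Noumea → 9:28 PM UTC.
Add 14 hours leg 3 → 11:28 AM UTC (Aug 27).
Tehran is UTC+3:30, so local arrival = 11:28 AM + 3:30 = 2:58 PM on Aug 27.

2:58 PM on August 27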